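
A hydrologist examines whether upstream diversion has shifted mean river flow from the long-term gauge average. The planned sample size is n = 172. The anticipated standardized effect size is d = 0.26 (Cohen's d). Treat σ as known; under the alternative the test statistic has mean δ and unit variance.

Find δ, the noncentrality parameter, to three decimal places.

The noncentrality parameter scales effect size by the design's sample-size factor: δ = d·√n = 0.26 × √172 = 3.4099

δ ≈ 3.410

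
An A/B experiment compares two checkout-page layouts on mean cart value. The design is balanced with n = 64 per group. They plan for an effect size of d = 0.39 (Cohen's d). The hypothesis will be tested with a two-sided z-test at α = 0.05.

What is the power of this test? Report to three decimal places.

Noncentrality parameter: δ = d·√(n/2) = 0.39 × √(64/2) = 2.2062
Critical value for a two-sided test at α = 0.05: z_{α/2} = 1.960.
Power = Φ(δ − 1.960) + Φ(−δ − 1.960) = Φ(0.246) + Φ(-4.166) = 0.5972 + 0.0000 = 0.5973.

Power ≈ 0.597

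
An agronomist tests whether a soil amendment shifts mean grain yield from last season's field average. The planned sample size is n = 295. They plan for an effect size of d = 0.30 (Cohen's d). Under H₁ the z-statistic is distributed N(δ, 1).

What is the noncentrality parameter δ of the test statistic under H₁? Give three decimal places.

The noncentrality parameter scales effect size by the design's sample-size factor: δ = d·√n = 0.30 × √295 = 5.1527

δ ≈ 5.153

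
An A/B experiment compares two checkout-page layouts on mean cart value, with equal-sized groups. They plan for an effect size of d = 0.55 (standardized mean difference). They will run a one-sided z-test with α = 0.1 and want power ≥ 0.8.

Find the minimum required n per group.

For power 0.8 need Φ(δ − z_{0.1}) = 0.8, so δ = z_{0.1} + z_{0.20} = 1.282 + 0.842 = 2.123.
δ = d·√(n/2) ⇒ n = 2(δ/d)² = 2 × (2.123 / 0.55)² = 29.80.
Round up to the next whole unit.

n = 30 per group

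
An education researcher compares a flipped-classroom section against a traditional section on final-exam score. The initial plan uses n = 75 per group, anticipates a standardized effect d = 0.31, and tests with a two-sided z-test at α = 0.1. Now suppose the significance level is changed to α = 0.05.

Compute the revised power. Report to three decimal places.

Power ≈ 0.475

δ = d·√(n/2) = 0.31 × √(75/2) = 1.8984 (unchanged). New critical value: z_{0.025} = 1.960.
Revised power = Φ(δ − 1.960) + Φ(−δ − 1.960) = Φ(-0.062) + Φ(-3.858) = 0.4754 + 0.0001 = 0.4755.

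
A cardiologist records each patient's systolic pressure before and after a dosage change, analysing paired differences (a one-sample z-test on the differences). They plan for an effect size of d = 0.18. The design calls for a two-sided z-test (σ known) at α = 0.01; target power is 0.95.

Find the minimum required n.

n = 550

For power 0.95 need Φ(δ − z_{0.005}) = 0.95, so δ = z_{0.005} + z_{0.05} = 2.576 + 1.645 = 4.221.
(For δ > 0 the lower-tail rejection region contributes negligibly to power, so the one-term inversion is standard.)
δ = d·√n ⇒ n = (δ/d)² = (4.221 / 0.18)² = 549.82.
Round up to the next whole unit.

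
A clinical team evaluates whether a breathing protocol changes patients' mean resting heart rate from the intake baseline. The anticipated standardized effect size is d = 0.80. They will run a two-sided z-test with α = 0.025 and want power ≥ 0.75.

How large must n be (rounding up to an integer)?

For power 0.75 need Φ(δ − z_{0.0125}) = 0.75, so δ = z_{0.0125} + z_{0.25} = 2.241 + 0.674 = 2.916.
(The Φ(−δ − z_{α/2}) term is vanishingly small for δ > 0 and is dropped in the standard sample-size formula.)
δ = d·√n ⇒ n = (δ/d)² = (2.916 / 0.80)² = 13.29.
Round up to the next whole unit.

n = 14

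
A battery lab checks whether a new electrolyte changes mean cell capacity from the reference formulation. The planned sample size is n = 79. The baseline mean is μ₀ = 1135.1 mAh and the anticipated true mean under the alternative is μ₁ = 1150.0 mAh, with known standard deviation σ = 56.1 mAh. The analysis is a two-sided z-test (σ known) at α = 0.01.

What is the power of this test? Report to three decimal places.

Standardized effect: d = |μ₁ − μ₀| / σ = |1150.0 − 1135.1| / 56.1 = 0.2656
Noncentrality parameter: δ = d·√n = 0.2656 × √79 = 2.3607
Two-sided α = 0.01 → critical value z_{0.005} = 2.576.
Power = Φ(δ − 2.576) + Φ(−δ − 2.576) = Φ(-0.215) + Φ(-4.937) = 0.4148 + 0.0000 = 0.4148.

Power ≈ 0.415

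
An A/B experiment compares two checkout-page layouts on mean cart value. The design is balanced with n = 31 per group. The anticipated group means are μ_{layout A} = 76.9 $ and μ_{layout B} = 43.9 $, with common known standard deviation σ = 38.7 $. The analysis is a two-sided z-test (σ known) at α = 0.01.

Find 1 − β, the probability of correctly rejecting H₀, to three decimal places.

Standardized effect: d = |μ_{layout A} − μ_{layout B}| / σ = |76.9 − 43.9| / 38.7 = 0.8527
Noncentrality parameter: δ = d·√(n/2) = 0.8527 × √(31/2) = 3.3571
Two-sided α = 0.01 → critical value z_{0.005} = 2.576.
Power = Φ(δ − 2.576) + Φ(−δ − 2.576) = Φ(0.781) + Φ(-5.933) = 0.7827 + 0.0000 = 0.7827.

Power ≈ 0.783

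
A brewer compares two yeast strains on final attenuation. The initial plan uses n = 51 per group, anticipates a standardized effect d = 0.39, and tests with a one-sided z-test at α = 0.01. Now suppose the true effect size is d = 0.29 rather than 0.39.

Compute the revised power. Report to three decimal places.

With d = 0.29: δ = d·√(n/2) = 0.29 × √(51/2) = 1.4644. Critical value z_{0.01} = 2.326.
Revised power = Φ(δ − 2.326) = Φ(-0.862) = 0.1944.

Power ≈ 0.194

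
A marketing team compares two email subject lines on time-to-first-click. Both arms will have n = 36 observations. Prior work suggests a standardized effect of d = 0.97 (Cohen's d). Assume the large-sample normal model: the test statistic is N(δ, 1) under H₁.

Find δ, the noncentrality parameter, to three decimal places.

The noncentrality parameter scales effect size by the design's sample-size factor: δ = d·√(n/2) = 0.97 × √(36/2) = 4.1154

δ ≈ 4.115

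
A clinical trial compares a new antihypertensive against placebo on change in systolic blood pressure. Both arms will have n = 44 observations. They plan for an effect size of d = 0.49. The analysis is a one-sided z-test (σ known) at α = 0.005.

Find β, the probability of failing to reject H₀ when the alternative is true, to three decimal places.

β ≈ 0.609

Noncentrality parameter: δ = d·√(n/2) = 0.49 × √(44/2) = 2.2983
Critical value for a one-sided test at α = 0.005: z_α = 2.576.
Power = Φ(δ − 2.576) = Φ(-0.278) = 0.3907.
Type II error: β = 1 − power = 1 − 0.3907 = 0.6093.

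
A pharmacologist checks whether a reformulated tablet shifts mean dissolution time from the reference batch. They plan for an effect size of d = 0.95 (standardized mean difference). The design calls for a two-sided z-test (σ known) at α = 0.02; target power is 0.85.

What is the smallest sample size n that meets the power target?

For power 0.85 need Φ(δ − z_{0.01}) = 0.85, so δ = z_{0.01} + z_{0.15} = 2.326 + 1.036 = 3.363.
(The Φ(−δ − z_{α/2}) term is vanishingly small for δ > 0 and is dropped in the standard sample-size formula.)
δ = d·√n ⇒ n = (δ/d)² = (3.363 / 0.95)² = 12.53.
Round up to the next whole unit.

n = 13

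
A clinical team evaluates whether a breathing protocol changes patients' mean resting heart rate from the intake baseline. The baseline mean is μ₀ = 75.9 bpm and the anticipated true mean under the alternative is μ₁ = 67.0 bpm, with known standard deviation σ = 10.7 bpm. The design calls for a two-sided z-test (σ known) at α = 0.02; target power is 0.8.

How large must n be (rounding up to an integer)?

Standardized effect: d = |μ₁ − μ₀| / σ = |67.0 − 75.9| / 10.7 = 0.8318
For power 0.8 need Φ(δ − z_{0.01}) = 0.8, so δ = z_{0.01} + z_{0.20} = 2.326 + 0.842 = 3.168.
(For δ > 0 the lower-tail rejection region contributes negligibly to power, so the one-term inversion is standard.)
δ = d·√n ⇒ n = (δ/d)² = (3.168 / 0.8318)² = 14.51.
Round up to the next whole unit.

n = 15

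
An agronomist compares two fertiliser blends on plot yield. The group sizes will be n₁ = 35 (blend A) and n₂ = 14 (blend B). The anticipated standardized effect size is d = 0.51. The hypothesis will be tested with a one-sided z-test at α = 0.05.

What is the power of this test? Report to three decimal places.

Power ≈ 0.487

Noncentrality parameter: δ = d / √(1/n₁ + 1/n₂) = 0.51 / √(1/35 + 1/14) = 1.6128
One-sided α = 0.05 → critical value z_{0.05} = 1.645.
Power = P(Z > 1.645 − δ) = Φ(-0.032) = 0.4872.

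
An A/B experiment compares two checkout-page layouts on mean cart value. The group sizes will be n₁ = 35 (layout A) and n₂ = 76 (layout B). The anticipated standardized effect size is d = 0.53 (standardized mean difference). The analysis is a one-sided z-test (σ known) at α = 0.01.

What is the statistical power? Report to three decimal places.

Noncentrality parameter: δ = d / √(1/n₁ + 1/n₂) = 0.53 / √(1/35 + 1/76) = 2.5945
One-sided α = 0.01 → critical value z_{0.01} = 2.326.
Power = P(Z > 2.326 − δ) = Φ(0.268) = 0.6057.

Power ≈ 0.606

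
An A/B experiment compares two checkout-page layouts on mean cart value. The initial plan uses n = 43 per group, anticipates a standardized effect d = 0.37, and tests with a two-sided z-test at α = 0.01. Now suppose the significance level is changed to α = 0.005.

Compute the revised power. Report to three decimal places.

δ = d·√(n/2) = 0.37 × √(43/2) = 1.7156 (unchanged). New critical value: z_{0.0025} = 2.807.
Revised power = Φ(δ − 2.807) + Φ(−δ − 2.807) = Φ(-1.091) + Φ(-4.523) = 0.1375 + 0.0000 = 0.1375.

Power ≈ 0.138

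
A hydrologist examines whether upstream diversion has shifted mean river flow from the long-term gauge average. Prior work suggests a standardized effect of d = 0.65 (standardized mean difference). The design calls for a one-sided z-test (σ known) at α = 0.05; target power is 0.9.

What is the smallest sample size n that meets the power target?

Set Φ(δ − 1.645) = 0.9; then δ − 1.645 = Φ⁻¹(0.9) = 1.282, giving δ = 2.926.
δ = d·√n ⇒ n = (δ/d)² = (2.926 / 0.65)² = 20.27.
Rounding up, n = 21.

n = 21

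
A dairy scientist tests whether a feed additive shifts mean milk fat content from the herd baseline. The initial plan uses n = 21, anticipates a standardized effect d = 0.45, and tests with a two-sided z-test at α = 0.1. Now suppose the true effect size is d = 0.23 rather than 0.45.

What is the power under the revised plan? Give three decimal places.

With d = 0.23: δ = d·√n = 0.23 × √21 = 1.0540. Critical value z_{0.05} = 1.645.
Revised power = Φ(δ − 1.645) + Φ(−δ − 1.645) = Φ(-0.591) + Φ(-2.699) = 0.2773 + 0.0035 = 0.2808.

Power ≈ 0.281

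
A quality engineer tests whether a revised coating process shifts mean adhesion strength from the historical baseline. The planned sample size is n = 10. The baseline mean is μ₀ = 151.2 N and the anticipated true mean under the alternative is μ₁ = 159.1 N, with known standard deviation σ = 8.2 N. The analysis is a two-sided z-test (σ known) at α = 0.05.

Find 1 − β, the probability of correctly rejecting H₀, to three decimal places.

Power ≈ 0.861

Standardized effect: d = |μ₁ − μ₀| / σ = |159.1 − 151.2| / 8.2 = 0.9634
Noncentrality parameter: δ = d·√n = 0.9634 × √10 = 3.0466
Two-sided α = 0.05 → critical value z_{0.025} = 1.960.
Power = Φ(δ − 1.960) + Φ(−δ − 1.960) = Φ(1.087) + Φ(-5.007) = 0.8614 + 0.0000 = 0.8614.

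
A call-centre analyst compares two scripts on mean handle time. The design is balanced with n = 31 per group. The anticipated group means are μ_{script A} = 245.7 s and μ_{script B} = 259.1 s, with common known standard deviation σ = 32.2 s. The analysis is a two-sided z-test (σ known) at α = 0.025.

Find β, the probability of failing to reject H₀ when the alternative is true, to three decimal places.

Standardized effect: d = |μ_{script A} − μ_{script B}| / σ = |245.7 − 259.1| / 32.2 = 0.4161
Noncentrality parameter: δ = d·√(n/2) = 0.4161 × √(31/2) = 1.6384
Critical value for a two-sided test at α = 0.025: z_{α/2} = 2.241.
Power = Φ(δ − 2.241) + Φ(−δ − 2.241) = Φ(-0.603) + Φ(-3.880) = 0.2732 + 0.0001 = 0.2733.
Type II error: β = 1 − power = 1 − 0.2733 = 0.7267.

β ≈ 0.727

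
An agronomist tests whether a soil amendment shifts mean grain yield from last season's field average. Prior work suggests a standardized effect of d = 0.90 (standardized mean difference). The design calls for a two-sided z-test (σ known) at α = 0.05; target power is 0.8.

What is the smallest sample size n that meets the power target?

n = 10

Set Φ(δ − 1.960) = 0.8; then δ − 1.960 = Φ⁻¹(0.8) = 0.842, giving δ = 2.802.
(Ignoring the negligible lower-tail rejection probability gives the usual closed-form inversion.)
δ = d·√n ⇒ n = (δ/d)² = (2.802 / 0.90)² = 9.69.
Rounding up, n = 10.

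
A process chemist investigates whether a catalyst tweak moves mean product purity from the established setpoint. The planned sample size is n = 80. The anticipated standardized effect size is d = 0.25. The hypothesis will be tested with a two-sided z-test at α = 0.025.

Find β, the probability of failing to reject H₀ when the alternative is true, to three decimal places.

Noncentrality parameter: δ = d·√n = 0.25 × √80 = 2.2361
Two-sided α = 0.025 → critical value z_{0.0125} = 2.241.
Power = Φ(δ − 2.241) + Φ(−δ − 2.241) = Φ(-0.005) + Φ(-4.477) = 0.4979 + 0.0000 = 0.4979.
Type II error: β = 1 − power = 1 − 0.4979 = 0.5021.

β ≈ 0.502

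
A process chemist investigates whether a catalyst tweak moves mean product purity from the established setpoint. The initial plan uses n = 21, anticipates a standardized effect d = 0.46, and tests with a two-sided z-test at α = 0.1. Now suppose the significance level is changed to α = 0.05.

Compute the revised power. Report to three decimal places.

Power ≈ 0.559

δ = d·√n = 0.46 × √21 = 2.1080 (unchanged). New critical value: z_{0.025} = 1.960.
Revised power = Φ(δ − 1.960) + Φ(−δ − 1.960) = Φ(0.148) + Φ(-4.068) = 0.5588 + 0.0000 = 0.5589.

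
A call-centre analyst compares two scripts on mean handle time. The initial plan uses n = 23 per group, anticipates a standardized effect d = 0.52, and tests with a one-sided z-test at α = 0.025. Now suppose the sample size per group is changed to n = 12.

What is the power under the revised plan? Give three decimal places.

With n = 12 per group: δ = d·√(n/2) = 0.52 × √(12/2) = 1.2737. Critical value z_{0.025} = 1.960.
Revised power = P(Z > 1.960 − δ) = Φ(-0.686) = 0.2463.

Power ≈ 0.246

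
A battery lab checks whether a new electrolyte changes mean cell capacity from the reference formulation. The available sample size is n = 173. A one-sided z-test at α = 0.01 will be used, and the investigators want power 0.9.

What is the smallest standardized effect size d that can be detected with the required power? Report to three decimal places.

d ≈ 0.274

Need Φ(δ − 2.326) = 0.9, so δ = 2.326 + 1.282 = 3.608.
δ = d·√n ⇒ d = δ/√n = 3.608/√173 = 0.2743.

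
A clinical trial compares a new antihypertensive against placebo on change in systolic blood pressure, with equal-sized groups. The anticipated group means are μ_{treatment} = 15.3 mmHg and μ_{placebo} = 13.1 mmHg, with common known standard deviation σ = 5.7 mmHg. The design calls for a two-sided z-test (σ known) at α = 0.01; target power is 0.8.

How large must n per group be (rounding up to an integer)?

Standardized effect: d = |μ_{treatment} − μ_{placebo}| / σ = |15.3 − 13.1| / 5.7 = 0.3860
Set Φ(δ − 2.576) = 0.8; then δ − 2.576 = Φ⁻¹(0.8) = 0.842, giving δ = 3.417.
(For δ > 0 the lower-tail rejection region contributes negligibly to power, so the one-term inversion is standard.)
δ = d·√(n/2) ⇒ n = 2(δ/d)² = 2 × (3.417 / 0.3860)² = 156.80.
Rounding up, n = 157 per group.

n = 157 per group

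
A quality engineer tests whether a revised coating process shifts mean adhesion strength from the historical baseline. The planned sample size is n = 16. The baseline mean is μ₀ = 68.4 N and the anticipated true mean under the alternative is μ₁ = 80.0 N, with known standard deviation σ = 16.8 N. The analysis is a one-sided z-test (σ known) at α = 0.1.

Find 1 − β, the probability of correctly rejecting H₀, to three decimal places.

Power ≈ 0.931

Standardized effect: d = |μ₁ − μ₀| / σ = |80.0 − 68.4| / 16.8 = 0.6905
Noncentrality parameter: δ = d·√n = 0.6905 × √16 = 2.7619
One-sided α = 0.1 → critical value z_{0.1} = 1.282.
Power = Φ(δ − 1.282) = Φ(1.480) = 0.9306.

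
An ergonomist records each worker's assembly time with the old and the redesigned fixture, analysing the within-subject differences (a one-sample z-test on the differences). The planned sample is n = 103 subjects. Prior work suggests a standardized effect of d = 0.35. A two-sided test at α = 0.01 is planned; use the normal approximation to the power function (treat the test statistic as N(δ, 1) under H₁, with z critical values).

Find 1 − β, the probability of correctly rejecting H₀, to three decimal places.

Power ≈ 0.836

Noncentrality parameter: δ = d·√n = 0.35 × √103 = 3.5521
Two-sided α = 0.01 → critical value z_{0.005} = 2.576.
Power = Φ(δ − 2.576) + Φ(−δ − 2.576) = Φ(0.976) + Φ(-6.128) = 0.8355 + 0.0000 = 0.8355.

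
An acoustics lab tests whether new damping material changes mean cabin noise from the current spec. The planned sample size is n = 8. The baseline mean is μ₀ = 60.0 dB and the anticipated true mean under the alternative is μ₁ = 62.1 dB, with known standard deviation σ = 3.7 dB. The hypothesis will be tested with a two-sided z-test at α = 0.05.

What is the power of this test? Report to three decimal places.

Power ≈ 0.362

Standardized effect: d = |μ₁ − μ₀| / σ = |62.1 − 60.0| / 3.7 = 0.5676
Noncentrality parameter: δ = d·√n = 0.5676 × √8 = 1.6053
Critical value for a two-sided test at α = 0.05: z_{α/2} = 1.960.
Power = Φ(δ − 1.960) + Φ(−δ − 1.960) = Φ(-0.355) + Φ(-3.565) = 0.3614 + 0.0002 = 0.3616.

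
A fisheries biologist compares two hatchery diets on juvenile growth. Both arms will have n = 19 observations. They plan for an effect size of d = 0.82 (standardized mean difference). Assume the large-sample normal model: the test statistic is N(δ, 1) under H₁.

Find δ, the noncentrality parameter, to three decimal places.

δ ≈ 2.527

The noncentrality parameter scales effect size by the design's sample-size factor: δ = d·√(n/2) = 0.82 × √(19/2) = 2.5274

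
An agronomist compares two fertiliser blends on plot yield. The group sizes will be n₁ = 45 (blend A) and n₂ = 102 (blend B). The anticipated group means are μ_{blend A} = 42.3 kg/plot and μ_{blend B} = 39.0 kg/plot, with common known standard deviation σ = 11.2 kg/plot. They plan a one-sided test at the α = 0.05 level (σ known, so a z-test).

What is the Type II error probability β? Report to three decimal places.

β ≈ 0.499

Standardized effect: d = |μ_{blend A} − μ_{blend B}| / σ = |42.3 − 39.0| / 11.2 = 0.2946
Noncentrality parameter: δ = d / √(1/n₁ + 1/n₂) = 0.2946 / √(1/45 + 1/102) = 1.6464
One-sided α = 0.05 → critical value z_{0.05} = 1.645.
Power = P(Z > 1.645 − δ) = Φ(0.002) = 0.5006.
Type II error: β = 1 − power = 1 − 0.5006 = 0.4994.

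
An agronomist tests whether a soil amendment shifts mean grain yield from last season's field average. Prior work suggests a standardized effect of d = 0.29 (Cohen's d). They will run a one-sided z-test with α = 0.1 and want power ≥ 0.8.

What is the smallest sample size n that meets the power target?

Set Φ(δ − 1.282) = 0.8; then δ − 1.282 = Φ⁻¹(0.8) = 0.842, giving δ = 2.123.
δ = d·√n ⇒ n = (δ/d)² = (2.123 / 0.29)² = 53.60.
Rounding up, n = 54.

n = 54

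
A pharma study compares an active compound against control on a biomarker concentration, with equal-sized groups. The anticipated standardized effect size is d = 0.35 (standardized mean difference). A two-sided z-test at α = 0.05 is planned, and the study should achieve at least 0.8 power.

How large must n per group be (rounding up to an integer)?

Set Φ(δ − 1.960) = 0.8; then δ − 1.960 = Φ⁻¹(0.8) = 0.842, giving δ = 2.802.
(For δ > 0 the lower-tail rejection region contributes negligibly to power, so the one-term inversion is standard.)
δ = d·√(n/2) ⇒ n = 2(δ/d)² = 2 × (2.802 / 0.35)² = 128.14.
Round up to the next whole unit.

n = 129 per group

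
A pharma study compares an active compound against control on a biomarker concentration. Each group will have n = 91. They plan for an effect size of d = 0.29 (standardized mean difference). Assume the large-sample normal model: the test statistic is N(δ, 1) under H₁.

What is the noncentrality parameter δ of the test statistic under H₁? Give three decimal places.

δ = d·√(n/2) = 0.29 × √(91/2) = 1.9562

δ ≈ 1.956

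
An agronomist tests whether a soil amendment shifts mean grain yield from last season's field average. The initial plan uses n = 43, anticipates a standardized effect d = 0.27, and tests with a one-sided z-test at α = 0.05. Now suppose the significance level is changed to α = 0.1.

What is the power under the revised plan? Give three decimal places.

Power ≈ 0.688

δ = d·√n = 0.27 × √43 = 1.7705 (unchanged). New critical value: z_{0.1} = 1.282.
Revised power = Φ(δ − 1.282) = Φ(0.489) = 0.6876.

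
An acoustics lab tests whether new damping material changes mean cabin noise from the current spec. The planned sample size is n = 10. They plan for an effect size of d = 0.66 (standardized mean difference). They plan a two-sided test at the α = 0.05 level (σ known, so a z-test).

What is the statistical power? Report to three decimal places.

Power ≈ 0.551

Noncentrality parameter: δ = d·√n = 0.66 × √10 = 2.0871
Two-sided α = 0.05 → critical value z_{0.025} = 1.960.
Power = Φ(δ − 1.960) + Φ(−δ − 1.960) = Φ(0.127) + Φ(-4.047) = 0.5506 + 0.0000 = 0.5506.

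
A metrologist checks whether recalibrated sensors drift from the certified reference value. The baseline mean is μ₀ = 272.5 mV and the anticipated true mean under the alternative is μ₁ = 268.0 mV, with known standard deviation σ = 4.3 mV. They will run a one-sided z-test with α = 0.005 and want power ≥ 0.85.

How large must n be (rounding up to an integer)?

Standardized effect: d = |μ₁ − μ₀| / σ = |268.0 − 272.5| / 4.3 = 1.0465
Set Φ(δ − 2.576) = 0.85; then δ − 2.576 = Φ⁻¹(0.85) = 1.036, giving δ = 3.612.
δ = d·√n ⇒ n = (δ/d)² = (3.612 / 1.0465)² = 11.91.
Round up to the next whole unit.

n = 12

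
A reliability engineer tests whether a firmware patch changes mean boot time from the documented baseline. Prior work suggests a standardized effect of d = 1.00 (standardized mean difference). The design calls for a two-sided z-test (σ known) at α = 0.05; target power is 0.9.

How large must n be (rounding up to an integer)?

n = 11

For power 0.9 need Φ(δ − z_{0.025}) = 0.9, so δ = z_{0.025} + z_{0.10} = 1.960 + 1.282 = 3.242.
(For δ > 0 the lower-tail rejection region contributes negligibly to power, so the one-term inversion is standard.)
δ = d·√n ⇒ n = (δ/d)² = (3.242 / 1.00)² = 10.51.
Rounding up, n = 11.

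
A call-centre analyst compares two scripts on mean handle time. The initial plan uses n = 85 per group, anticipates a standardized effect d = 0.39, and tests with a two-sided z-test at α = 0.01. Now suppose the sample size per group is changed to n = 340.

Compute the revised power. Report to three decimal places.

Power ≈ 0.994

With n = 340 per group: δ = d·√(n/2) = 0.39 × √(340/2) = 5.0850. Critical value z_{0.005} = 2.576.
Revised power = Φ(δ − 2.576) + Φ(−δ − 2.576) = Φ(2.509) + Φ(-7.661) = 0.9939 + 0.0000 = 0.9939.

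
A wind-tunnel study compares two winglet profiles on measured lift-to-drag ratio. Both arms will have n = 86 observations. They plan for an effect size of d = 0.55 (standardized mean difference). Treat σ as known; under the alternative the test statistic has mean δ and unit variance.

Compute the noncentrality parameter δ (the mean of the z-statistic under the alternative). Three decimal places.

δ ≈ 3.607

δ = d·√(n/2) = 0.55 × √(86/2) = 3.6066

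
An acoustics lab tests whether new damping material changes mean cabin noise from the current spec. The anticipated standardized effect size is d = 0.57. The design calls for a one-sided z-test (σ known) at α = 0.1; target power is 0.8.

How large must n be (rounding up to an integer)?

Set Φ(δ − 1.282) = 0.8; then δ − 1.282 = Φ⁻¹(0.8) = 0.842, giving δ = 2.123.
δ = d·√n ⇒ n = (δ/d)² = (2.123 / 0.57)² = 13.87.
Round up to the next whole unit.

n = 14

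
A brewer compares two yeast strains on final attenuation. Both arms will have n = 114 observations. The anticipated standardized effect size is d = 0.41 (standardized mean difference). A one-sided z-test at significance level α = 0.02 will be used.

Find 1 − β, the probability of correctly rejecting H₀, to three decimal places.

Power ≈ 0.851

Noncentrality parameter: δ = d·√(n/2) = 0.41 × √(114/2) = 3.0954
One-sided α = 0.02 → critical value z_{0.02} = 2.054.
Power = Φ(δ − 2.054) = Φ(1.042) = 0.8512.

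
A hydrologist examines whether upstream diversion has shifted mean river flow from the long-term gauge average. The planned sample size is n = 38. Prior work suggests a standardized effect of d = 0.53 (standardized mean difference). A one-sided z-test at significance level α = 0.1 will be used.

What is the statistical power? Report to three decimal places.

Power ≈ 0.976

Noncentrality parameter: δ = d·√n = 0.53 × √38 = 3.2671
One-sided α = 0.1 → critical value z_{0.1} = 1.282.
Power = Φ(δ − 1.282) = Φ(1.986) = 0.9765.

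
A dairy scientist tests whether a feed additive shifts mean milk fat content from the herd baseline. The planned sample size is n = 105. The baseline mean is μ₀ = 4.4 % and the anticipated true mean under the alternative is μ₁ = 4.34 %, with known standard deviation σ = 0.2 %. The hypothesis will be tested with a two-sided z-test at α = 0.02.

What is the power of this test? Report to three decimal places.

Standardized effect: d = |μ₁ − μ₀| / σ = |4.34 − 4.4| / 0.2 = 0.3000
Noncentrality parameter: δ = d·√n = 0.3000 × √105 = 3.0741
Two-sided α = 0.02 → critical value z_{0.01} = 2.326.
Power = Φ(δ − 2.326) + Φ(−δ − 2.326) = Φ(0.748) + Φ(-5.400) = 0.7727 + 0.0000 = 0.7727.

Power ≈ 0.773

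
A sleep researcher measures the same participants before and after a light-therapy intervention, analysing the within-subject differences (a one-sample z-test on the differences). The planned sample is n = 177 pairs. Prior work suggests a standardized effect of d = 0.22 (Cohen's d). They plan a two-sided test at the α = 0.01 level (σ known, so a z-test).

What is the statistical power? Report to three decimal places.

Power ≈ 0.637

Noncentrality parameter: δ = d·√n = 0.22 × √177 = 2.9269
Two-sided α = 0.01 → critical value z_{0.005} = 2.576.
Power = Φ(δ − 2.576) + Φ(−δ − 2.576) = Φ(0.351) + Φ(-5.503) = 0.6372 + 0.0000 = 0.6372.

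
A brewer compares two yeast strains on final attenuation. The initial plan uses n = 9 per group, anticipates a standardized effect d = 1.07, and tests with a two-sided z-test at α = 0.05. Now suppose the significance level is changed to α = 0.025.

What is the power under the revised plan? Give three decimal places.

Power ≈ 0.511

δ = d·√(n/2) = 1.07 × √(9/2) = 2.2698 (unchanged). New critical value: z_{0.0125} = 2.241.
Revised power = Φ(δ − 2.241) + Φ(−δ − 2.241) = Φ(0.028) + Φ(-4.511) = 0.5113 + 0.0000 = 0.5113.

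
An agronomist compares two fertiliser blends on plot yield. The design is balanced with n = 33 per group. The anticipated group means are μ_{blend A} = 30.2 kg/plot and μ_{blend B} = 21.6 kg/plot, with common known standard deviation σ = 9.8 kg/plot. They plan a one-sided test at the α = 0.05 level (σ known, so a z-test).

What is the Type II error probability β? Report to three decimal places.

Standardized effect: d = |μ_{blend A} − μ_{blend B}| / σ = |30.2 − 21.6| / 9.8 = 0.8776
Noncentrality parameter: δ = d·√(n/2) = 0.8776 × √(33/2) = 3.5646
One-sided α = 0.05 → critical value z_{0.05} = 1.645.
Power = Φ(δ − 1.645) = Φ(1.920) = 0.9726.
Type II error: β = 1 − power = 1 − 0.9726 = 0.0274.

β ≈ 0.027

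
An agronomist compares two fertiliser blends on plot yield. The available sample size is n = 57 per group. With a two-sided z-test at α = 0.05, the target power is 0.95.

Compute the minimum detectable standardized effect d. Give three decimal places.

Need Φ(δ − 1.960) = 0.95, so δ = 1.960 + 1.645 = 3.605.
(The second rejection-region term Φ(−δ − z_{α/2}) is negligible and dropped.)
δ = d·√(n/2) ⇒ d = δ/√(n/2) = 3.605/√(57/2) = 0.6752.

d ≈ 0.675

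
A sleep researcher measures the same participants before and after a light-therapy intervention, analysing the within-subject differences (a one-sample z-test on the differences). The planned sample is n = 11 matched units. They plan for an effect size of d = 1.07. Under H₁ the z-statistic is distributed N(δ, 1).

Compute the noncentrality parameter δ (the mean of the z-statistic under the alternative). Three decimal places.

δ ≈ 3.549

The noncentrality parameter scales effect size by the design's sample-size factor: δ = d·√n = 1.07 × √11 = 3.5488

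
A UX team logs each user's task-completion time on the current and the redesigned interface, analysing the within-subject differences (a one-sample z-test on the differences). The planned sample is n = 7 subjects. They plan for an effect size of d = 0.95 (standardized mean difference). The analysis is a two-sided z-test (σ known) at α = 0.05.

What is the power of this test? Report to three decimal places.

Noncentrality parameter: δ = d·√n = 0.95 × √7 = 2.5135
Two-sided α = 0.05 → critical value z_{0.025} = 1.960.
Power = Φ(δ − 1.960) + Φ(−δ − 1.960) = Φ(0.553) + Φ(-4.473) = 0.7100 + 0.0000 = 0.7100.

Power ≈ 0.710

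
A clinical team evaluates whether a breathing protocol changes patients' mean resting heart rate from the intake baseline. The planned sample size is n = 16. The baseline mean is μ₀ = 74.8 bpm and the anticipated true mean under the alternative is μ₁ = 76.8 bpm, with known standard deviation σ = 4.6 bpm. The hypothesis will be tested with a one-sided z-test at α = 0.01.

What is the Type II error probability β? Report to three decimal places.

Standardized effect: d = |μ₁ − μ₀| / σ = |76.8 − 74.8| / 4.6 = 0.4348
Noncentrality parameter: δ = d·√n = 0.4348 × √16 = 1.7391
One-sided α = 0.01 → critical value z_{0.01} = 2.326.
Power = P(Z > 2.326 − δ) = Φ(-0.587) = 0.2785.
Type II error: β = 1 − power = 1 − 0.2785 = 0.7215.

β ≈ 0.721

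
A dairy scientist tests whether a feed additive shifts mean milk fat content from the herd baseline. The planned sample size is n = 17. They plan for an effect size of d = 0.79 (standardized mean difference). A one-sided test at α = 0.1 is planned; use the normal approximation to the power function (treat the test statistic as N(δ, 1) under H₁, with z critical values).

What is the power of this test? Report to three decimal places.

Noncentrality parameter: δ = d·√n = 0.79 × √17 = 3.2573
Critical value for a one-sided test at α = 0.1: z_α = 1.282.
Power = P(Z > 1.282 − δ) = Φ(1.976) = 0.9759.

Power ≈ 0.976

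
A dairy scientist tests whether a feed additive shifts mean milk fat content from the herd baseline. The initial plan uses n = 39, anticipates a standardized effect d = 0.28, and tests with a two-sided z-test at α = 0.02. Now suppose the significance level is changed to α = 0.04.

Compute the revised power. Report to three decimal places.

Power ≈ 0.380

δ = d·√n = 0.28 × √39 = 1.7486 (unchanged). New critical value: z_{0.02} = 2.054.
Revised power = Φ(δ − 2.054) + Φ(−δ − 2.054) = Φ(-0.305) + Φ(-3.802) = 0.3801 + 0.0001 = 0.3802.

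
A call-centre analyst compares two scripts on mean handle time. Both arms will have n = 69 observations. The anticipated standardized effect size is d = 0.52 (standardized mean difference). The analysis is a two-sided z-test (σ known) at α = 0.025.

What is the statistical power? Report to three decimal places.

Power ≈ 0.792

Noncentrality parameter: δ = d·√(n/2) = 0.52 × √(69/2) = 3.0543
Two-sided α = 0.025 → critical value z_{0.0125} = 2.241.
Power = Φ(δ − 2.241) + Φ(−δ − 2.241) = Φ(0.813) + Φ(-5.296) = 0.7919 + 0.0000 = 0.7919.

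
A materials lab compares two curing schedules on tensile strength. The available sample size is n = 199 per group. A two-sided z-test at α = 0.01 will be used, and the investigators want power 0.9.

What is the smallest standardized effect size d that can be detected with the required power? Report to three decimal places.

Required noncentrality: δ = z_{0.005} + z_{0.10} = 2.576 + 1.282 = 3.857.
(Lower-tail contribution to power is negligible for δ > 0.)
δ = d·√(n/2) ⇒ d = δ/√(n/2) = 3.857/√(199/2) = 0.3867.

d ≈ 0.387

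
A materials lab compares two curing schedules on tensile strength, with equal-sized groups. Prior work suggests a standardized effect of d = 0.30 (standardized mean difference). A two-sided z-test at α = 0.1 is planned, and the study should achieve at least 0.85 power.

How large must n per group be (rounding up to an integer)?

For power 0.85 need Φ(δ − z_{0.05}) = 0.85, so δ = z_{0.05} + z_{0.15} = 1.645 + 1.036 = 2.681.
(Ignoring the negligible lower-tail rejection probability gives the usual closed-form inversion.)
δ = d·√(n/2) ⇒ n = 2(δ/d)² = 2 × (2.681 / 0.30)² = 159.76.
Rounding up, n = 160 per group.

n = 160 per group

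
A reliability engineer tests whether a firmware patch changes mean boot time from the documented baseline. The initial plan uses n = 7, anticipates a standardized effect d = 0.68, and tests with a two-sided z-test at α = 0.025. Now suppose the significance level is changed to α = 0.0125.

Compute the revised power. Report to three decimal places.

Power ≈ 0.242

δ = d·√n = 0.68 × √7 = 1.7991 (unchanged). New critical value: z_{0.0063} = 2.498.
Revised power = Φ(δ − 2.498) + Φ(−δ − 2.498) = Φ(-0.699) + Φ(-4.297) = 0.2424 + 0.0000 = 0.2424.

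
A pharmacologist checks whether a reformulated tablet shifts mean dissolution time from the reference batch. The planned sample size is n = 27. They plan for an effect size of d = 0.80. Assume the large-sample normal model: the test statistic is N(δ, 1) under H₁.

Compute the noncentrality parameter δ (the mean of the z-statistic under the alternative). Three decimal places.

δ = d·√n = 0.80 × √27 = 4.1569

δ ≈ 4.157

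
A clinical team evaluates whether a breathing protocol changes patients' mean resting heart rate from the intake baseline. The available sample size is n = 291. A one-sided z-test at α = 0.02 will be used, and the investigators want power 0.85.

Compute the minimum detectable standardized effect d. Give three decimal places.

Required noncentrality: δ = z_{0.02} + z_{0.15} = 2.054 + 1.036 = 3.090.
δ = d·√n ⇒ d = δ/√n = 3.090/√291 = 0.1811.

d ≈ 0.181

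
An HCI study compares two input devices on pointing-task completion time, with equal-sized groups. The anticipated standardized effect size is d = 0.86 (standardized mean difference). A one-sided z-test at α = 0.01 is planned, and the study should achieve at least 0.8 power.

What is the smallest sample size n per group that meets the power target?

Set Φ(δ − 2.326) = 0.8; then δ − 2.326 = Φ⁻¹(0.8) = 0.842, giving δ = 3.168.
δ = d·√(n/2) ⇒ n = 2(δ/d)² = 2 × (3.168 / 0.86)² = 27.14.
Rounding up, n = 28 per group.

n = 28 per group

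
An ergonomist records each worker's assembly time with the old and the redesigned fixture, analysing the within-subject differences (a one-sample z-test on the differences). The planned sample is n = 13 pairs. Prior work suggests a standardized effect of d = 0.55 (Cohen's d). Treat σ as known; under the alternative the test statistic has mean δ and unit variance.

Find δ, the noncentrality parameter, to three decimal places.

δ ≈ 1.983

δ = d·√n = 0.55 × √13 = 1.9831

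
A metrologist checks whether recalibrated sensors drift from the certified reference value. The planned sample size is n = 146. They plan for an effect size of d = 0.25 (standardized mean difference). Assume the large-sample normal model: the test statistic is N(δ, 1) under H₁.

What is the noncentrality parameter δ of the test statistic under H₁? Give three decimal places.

The noncentrality parameter scales effect size by the design's sample-size factor: δ = d·√n = 0.25 × √146 = 3.0208

δ ≈ 3.021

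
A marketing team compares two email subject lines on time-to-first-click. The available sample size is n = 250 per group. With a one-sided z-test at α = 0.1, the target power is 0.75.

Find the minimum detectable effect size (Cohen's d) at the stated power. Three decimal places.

Need Φ(δ − 1.282) = 0.75, so δ = 1.282 + 0.674 = 1.956.
δ = d·√(n/2) ⇒ d = δ/√(n/2) = 1.956/√(250/2) = 0.1750.

d ≈ 0.175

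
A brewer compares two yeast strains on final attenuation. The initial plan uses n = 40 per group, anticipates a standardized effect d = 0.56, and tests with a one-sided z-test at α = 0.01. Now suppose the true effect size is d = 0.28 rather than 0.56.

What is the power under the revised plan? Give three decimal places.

With d = 0.28: δ = d·√(n/2) = 0.28 × √(40/2) = 1.2522. Critical value z_{0.01} = 2.326.
Revised power = P(Z > 2.326 − δ) = Φ(-1.074) = 0.1414.

Power ≈ 0.141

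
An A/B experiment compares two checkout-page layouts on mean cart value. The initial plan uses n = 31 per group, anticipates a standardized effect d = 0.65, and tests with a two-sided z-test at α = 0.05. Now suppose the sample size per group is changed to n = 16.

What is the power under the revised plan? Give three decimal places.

With n = 16 per group: δ = d·√(n/2) = 0.65 × √(16/2) = 1.8385. Critical value z_{0.025} = 1.960.
Revised power = Φ(δ − 1.960) + Φ(−δ − 1.960) = Φ(-0.121) + Φ(-3.798) = 0.4517 + 0.0001 = 0.4517.

Power ≈ 0.452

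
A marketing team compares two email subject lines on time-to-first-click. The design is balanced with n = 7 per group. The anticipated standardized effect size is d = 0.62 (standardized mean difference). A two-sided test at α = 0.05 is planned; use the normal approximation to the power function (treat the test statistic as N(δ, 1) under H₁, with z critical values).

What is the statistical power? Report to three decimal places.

Noncentrality parameter: δ = d·√(n/2) = 0.62 × √(7/2) = 1.1599
Two-sided α = 0.05 → critical value z_{0.025} = 1.960.
Power = Φ(δ − 1.960) + Φ(−δ − 1.960) = Φ(-0.800) + Φ(-3.120) = 0.2118 + 0.0009 = 0.2127.

Power ≈ 0.213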